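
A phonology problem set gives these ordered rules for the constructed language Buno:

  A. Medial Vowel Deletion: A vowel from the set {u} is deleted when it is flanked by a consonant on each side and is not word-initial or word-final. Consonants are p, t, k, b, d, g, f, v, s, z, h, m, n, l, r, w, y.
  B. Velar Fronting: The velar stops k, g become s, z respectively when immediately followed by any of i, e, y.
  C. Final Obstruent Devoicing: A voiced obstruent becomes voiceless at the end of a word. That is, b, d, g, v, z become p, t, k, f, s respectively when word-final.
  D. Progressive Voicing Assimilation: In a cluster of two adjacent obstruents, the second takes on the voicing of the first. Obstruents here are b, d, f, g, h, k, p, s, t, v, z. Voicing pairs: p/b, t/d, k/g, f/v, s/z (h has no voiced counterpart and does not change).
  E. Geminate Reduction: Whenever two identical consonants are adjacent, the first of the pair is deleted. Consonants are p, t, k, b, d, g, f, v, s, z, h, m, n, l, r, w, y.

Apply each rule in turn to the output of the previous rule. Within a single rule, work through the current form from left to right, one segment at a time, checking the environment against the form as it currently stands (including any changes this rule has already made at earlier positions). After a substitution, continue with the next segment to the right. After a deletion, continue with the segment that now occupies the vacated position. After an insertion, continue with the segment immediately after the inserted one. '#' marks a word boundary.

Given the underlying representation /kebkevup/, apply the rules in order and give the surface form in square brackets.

A Medial Vowel Deletion: [kebkevup] → [kebkevp]
B Velar Fronting: [kebkevp] → [sebsevp]
C Final Obstruent Devoicing: no change — [sebsevp]
D Progressive Voicing Assimilation: [sebsevp] → [sebzevb]
E Geminate Reduction: no change — [sebzevb]

[sebzevb]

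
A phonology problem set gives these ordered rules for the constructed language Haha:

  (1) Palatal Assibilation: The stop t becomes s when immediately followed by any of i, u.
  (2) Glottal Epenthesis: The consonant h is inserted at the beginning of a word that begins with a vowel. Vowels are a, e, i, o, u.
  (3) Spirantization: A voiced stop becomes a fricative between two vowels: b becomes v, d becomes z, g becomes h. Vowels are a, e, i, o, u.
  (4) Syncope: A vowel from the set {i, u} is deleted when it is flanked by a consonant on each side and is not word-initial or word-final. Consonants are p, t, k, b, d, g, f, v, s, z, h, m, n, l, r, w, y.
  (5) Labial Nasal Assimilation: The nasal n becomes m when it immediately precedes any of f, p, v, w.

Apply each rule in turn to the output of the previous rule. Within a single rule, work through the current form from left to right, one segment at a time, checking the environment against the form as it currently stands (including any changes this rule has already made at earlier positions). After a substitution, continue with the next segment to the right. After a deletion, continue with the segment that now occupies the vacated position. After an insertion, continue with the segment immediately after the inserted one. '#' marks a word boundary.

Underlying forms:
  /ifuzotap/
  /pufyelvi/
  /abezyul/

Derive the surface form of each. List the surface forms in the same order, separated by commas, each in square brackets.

/ifuzotap/:
  (1) Palatal Assibilation: no change — [ifuzotap]
  (2) Glottal Epenthesis: [ifuzotap] → [hifuzotap]
  (3) Spirantization: no change — [hifuzotap]
  (4) Syncope: [hifuzotap] → [hfzotap]
  (5) Labial Nasal Assimilation: no change — [hfzotap]
/pufyelvi/:
  (1) Palatal Assibilation: no change — [pufyelvi]
  (2) Glottal Epenthesis: no change — [pufyelvi]
  (3) Spirantization: no change — [pufyelvi]
  (4) Syncope: [pufyelvi] → [pfyelvi]
  (5) Labial Nasal Assimilation: no change — [pfyelvi]
/abezyul/:
  (1) Palatal Assibilation: no change — [abezyul]
  (2) Glottal Epenthesis: [abezyul] → [habezyul]
  (3) Spirantization: [habezyul] → [havezyul]
  (4) Syncope: [havezyul] → [havezyl]
  (5) Labial Nasal Assimilation: no change — [havezyl]

[hfzotap], [pfyelvi], [havezyl]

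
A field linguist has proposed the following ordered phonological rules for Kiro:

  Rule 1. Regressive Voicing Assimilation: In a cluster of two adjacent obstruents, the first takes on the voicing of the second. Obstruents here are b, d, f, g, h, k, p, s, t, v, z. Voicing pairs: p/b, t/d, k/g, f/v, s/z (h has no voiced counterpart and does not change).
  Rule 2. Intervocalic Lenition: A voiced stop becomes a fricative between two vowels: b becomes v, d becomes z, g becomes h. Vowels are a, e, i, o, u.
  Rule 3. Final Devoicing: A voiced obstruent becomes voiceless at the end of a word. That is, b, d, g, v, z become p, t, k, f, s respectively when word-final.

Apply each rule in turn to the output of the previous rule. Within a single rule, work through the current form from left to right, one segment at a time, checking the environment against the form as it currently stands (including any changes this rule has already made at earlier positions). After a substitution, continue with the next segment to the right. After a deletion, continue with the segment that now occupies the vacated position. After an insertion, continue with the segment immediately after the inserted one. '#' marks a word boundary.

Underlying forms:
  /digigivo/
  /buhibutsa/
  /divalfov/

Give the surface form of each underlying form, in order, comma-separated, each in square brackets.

/digigivo/:
  Rule 1 Regressive Voicing Assimilation: no change — [digigivo]
  Rule 2 Intervocalic Lenition: [digigivo] → [dihihivo]
  Rule 3 Final Devoicing: no change — [dihihivo]
/buhibutsa/:
  Rule 1 Regressive Voicing Assimilation: no change — [buhibutsa]
  Rule 2 Intervocalic Lenition: [buhibutsa] → [buhivutsa]
  Rule 3 Final Devoicing: no change — [buhivutsa]
/divalfov/:
  Rule 1 Regressive Voicing Assimilation: no change — [divalfov]
  Rule 2 Intervocalic Lenition: no change — [divalfov]
  Rule 3 Final Devoicing: [divalfov] → [divalfof]

[dihihivo], [buhivutsa], [divalfof]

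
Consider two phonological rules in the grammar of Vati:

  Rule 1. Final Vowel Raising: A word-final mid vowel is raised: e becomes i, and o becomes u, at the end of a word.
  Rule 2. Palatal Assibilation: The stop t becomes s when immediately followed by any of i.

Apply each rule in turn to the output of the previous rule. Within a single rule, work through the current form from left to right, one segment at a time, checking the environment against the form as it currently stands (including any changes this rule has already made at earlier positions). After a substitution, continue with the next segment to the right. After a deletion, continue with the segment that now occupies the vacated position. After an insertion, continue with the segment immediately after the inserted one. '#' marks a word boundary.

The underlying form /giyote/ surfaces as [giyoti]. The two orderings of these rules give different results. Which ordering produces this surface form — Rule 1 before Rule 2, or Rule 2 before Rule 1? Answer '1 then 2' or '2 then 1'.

2 then 1

Order 1 then 2:
  1 Final Vowel Raising: [giyote] → [giyoti]
  2 Palatal Assibilation: [giyoti] → [giyosi]
  result: [giyosi]
Order 2 then 1:
  2 Palatal Assibilation: no change — [giyote]
  1 Final Vowel Raising: [giyote] → [giyoti]
  result: [giyoti]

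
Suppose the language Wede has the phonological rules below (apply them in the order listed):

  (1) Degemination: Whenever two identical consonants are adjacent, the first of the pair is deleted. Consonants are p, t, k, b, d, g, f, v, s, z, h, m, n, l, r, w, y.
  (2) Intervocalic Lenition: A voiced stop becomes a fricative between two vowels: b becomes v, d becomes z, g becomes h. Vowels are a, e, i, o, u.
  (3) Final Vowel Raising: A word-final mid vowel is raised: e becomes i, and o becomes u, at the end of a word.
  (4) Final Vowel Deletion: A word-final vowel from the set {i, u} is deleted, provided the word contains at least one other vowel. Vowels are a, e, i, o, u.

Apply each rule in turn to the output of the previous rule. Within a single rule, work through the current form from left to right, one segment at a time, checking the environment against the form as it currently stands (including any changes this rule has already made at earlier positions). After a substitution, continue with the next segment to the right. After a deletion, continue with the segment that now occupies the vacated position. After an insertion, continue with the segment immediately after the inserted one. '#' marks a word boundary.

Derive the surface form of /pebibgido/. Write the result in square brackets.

(1) Degemination: no change — [pebibgido]
(2) Intervocalic Lenition: [pebibgido] → [pevibgizo]
(3) Final Vowel Raising: [pevibgizo] → [pevibgizu]
(4) Final Vowel Deletion: [pevibgizu] → [pevibgiz]

[pevibgiz]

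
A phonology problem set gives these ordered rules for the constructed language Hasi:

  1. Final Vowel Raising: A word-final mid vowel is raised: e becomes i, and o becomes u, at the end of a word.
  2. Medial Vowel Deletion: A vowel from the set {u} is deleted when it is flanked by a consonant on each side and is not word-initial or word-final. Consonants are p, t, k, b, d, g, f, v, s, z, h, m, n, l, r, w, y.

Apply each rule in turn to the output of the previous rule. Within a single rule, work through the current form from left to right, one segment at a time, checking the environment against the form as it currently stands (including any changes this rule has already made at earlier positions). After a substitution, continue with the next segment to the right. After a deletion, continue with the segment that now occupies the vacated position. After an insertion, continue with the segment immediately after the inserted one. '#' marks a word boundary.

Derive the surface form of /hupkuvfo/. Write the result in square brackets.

[hpkvfu]

1 Final Vowel Raising: [hupkuvfo] → [hupkuvfu]
2 Medial Vowel Deletion: [hupkuvfu] → [hpkvfu]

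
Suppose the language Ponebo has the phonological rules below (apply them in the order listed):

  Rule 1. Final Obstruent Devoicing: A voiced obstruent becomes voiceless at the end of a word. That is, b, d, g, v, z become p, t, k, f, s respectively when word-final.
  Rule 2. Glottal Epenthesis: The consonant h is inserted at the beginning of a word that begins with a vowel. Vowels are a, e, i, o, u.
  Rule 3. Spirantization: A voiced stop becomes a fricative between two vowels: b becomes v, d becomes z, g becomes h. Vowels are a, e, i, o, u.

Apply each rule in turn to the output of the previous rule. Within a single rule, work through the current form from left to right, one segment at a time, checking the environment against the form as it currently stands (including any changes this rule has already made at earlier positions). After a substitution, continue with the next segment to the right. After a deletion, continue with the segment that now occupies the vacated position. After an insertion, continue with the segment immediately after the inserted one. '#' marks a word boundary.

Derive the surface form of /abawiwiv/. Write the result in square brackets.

[havawiwif]

Rule 1 Final Obstruent Devoicing: [abawiwiv] → [abawiwif]
Rule 2 Glottal Epenthesis: [abawiwif] → [habawiwif]
Rule 3 Spirantization: [habawiwif] → [havawiwif]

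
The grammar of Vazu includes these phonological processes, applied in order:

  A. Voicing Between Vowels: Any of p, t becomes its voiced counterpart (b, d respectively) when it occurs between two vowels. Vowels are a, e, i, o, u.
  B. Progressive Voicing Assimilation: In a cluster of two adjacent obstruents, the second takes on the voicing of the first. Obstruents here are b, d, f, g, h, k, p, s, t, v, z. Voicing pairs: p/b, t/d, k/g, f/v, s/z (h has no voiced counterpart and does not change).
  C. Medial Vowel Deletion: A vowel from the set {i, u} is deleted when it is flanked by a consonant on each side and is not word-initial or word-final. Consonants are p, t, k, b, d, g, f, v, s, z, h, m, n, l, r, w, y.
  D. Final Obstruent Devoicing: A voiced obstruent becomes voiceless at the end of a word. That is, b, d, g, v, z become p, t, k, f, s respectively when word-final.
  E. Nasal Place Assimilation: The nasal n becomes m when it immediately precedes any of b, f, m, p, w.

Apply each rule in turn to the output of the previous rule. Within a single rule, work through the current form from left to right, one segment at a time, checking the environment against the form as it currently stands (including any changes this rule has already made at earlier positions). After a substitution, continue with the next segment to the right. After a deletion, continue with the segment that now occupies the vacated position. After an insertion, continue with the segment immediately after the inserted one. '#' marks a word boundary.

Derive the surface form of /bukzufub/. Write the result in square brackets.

[bksfp]

A Voicing Between Vowels: no change — [bukzufub]
B Progressive Voicing Assimilation: [bukzufub] → [buksufub]
C Medial Vowel Deletion: [buksufub] → [bksfb]
D Final Obstruent Devoicing: [bksfb] → [bksfp]
E Nasal Place Assimilation: no change — [bksfp]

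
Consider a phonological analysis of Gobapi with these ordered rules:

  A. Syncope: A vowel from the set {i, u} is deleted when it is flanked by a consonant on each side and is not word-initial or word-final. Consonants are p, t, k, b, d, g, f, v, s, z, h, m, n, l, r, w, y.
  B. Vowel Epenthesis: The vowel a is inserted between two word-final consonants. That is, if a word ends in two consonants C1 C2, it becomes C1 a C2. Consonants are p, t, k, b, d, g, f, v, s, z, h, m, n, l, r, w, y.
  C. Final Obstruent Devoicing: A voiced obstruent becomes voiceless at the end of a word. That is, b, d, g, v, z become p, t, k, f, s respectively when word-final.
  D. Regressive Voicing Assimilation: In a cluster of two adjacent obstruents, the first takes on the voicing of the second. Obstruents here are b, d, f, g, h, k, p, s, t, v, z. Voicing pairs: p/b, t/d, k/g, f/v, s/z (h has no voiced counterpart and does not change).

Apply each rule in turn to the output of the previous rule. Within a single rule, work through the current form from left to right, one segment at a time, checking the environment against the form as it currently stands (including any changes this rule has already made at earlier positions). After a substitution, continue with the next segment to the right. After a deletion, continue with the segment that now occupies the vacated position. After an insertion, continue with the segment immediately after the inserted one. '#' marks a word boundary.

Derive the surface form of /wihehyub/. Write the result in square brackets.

[whehyap]

A Syncope: [wihehyub] → [whehyb]
B Vowel Epenthesis: [whehyb] → [whehyab]
C Final Obstruent Devoicing: [whehyab] → [whehyap]
D Regressive Voicing Assimilation: no change — [whehyap]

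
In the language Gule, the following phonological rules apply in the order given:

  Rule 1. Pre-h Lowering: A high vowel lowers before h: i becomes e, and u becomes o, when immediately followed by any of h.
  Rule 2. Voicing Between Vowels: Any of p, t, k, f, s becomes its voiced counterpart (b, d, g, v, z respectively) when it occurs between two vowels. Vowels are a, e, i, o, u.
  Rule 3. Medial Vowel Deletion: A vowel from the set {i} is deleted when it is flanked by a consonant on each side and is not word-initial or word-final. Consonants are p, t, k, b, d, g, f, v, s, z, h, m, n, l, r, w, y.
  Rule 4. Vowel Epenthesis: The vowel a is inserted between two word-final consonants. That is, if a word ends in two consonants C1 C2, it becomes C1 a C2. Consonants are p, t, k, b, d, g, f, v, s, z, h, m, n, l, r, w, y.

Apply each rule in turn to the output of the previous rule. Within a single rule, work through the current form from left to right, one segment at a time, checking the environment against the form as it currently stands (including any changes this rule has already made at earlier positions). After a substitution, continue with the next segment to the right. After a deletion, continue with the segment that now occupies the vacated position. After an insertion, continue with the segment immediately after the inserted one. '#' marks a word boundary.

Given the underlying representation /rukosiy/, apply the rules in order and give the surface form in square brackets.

[rugozay]

Rule 1 Pre-h Lowering: no change — [rukosiy]
Rule 2 Voicing Between Vowels: [rukosiy] → [rugoziy]
Rule 3 Medial Vowel Deletion: [rugoziy] → [rugozy]
Rule 4 Vowel Epenthesis: [rugozy] → [rugozay]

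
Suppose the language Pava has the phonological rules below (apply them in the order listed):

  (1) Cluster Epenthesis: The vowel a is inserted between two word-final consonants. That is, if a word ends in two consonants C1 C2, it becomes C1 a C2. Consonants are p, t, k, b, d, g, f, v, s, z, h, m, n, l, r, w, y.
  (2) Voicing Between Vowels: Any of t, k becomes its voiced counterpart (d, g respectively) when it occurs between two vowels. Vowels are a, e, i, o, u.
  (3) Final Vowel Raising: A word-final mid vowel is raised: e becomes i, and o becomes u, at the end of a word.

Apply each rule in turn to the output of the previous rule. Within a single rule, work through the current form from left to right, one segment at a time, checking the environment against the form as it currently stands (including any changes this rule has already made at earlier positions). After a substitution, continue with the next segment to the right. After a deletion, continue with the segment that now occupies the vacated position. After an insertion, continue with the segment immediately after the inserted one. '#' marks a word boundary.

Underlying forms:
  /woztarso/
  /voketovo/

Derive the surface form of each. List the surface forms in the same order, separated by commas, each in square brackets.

[woztarsu], [vogedovu]

/woztarso/:
  (1) Cluster Epenthesis: no change — [woztarso]
  (2) Voicing Between Vowels: no change — [woztarso]
  (3) Final Vowel Raising: [woztarso] → [woztarsu]
/voketovo/:
  (1) Cluster Epenthesis: no change — [voketovo]
  (2) Voicing Between Vowels: [voketovo] → [vogedovo]
  (3) Final Vowel Raising: [vogedovo] → [vogedovu]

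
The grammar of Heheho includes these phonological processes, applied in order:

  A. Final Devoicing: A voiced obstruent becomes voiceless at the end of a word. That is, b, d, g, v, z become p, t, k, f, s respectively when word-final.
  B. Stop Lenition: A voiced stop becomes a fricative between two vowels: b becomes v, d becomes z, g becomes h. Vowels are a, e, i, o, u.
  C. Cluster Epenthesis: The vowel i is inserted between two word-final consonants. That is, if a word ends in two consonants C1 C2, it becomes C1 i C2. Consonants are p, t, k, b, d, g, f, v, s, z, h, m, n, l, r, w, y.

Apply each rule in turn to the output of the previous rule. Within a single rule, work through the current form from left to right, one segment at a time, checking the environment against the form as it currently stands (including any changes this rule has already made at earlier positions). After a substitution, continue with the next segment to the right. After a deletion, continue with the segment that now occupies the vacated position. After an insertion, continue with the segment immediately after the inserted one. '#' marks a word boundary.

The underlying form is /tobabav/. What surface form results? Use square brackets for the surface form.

A Final Devoicing: [tobabav] → [tobabaf]
B Stop Lenition: [tobabaf] → [tovavaf]
C Cluster Epenthesis: no change — [tovavaf]

[tovavaf]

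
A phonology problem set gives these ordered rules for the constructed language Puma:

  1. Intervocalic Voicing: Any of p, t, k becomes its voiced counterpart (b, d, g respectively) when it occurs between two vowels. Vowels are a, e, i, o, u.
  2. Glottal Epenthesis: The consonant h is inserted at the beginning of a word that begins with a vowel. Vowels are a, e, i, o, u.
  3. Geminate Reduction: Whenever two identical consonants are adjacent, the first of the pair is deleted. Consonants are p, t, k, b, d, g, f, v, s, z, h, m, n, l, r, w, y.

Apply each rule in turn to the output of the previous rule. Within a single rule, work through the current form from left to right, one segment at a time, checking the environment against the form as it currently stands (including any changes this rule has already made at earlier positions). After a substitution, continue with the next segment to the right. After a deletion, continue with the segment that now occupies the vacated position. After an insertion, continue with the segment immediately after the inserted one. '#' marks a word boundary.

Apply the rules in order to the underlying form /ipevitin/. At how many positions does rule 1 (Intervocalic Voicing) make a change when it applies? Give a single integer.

1 Intervocalic Voicing: [ipevitin] → [ibevidin]
2 Glottal Epenthesis: [ibevidin] → [hibevidin]
3 Geminate Reduction: no change — [hibevidin]
Rule 1 changed 2 position(s).

2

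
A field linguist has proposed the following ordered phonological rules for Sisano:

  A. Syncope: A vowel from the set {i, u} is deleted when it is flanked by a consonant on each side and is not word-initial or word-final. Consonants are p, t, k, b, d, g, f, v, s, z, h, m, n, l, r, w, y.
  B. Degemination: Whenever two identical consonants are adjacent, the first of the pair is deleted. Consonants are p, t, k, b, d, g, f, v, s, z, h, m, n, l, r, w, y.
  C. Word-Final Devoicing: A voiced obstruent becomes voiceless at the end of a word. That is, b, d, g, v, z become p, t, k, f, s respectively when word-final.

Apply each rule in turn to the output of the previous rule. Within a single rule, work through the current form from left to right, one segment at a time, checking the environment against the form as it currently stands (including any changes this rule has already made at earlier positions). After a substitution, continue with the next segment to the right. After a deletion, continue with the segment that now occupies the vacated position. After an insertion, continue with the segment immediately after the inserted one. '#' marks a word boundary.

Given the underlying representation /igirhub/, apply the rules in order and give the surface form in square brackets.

A Syncope: [igirhub] → [igrhb]
B Degemination: no change — [igrhb]
C Word-Final Devoicing: [igrhb] → [igrhp]

[igrhp]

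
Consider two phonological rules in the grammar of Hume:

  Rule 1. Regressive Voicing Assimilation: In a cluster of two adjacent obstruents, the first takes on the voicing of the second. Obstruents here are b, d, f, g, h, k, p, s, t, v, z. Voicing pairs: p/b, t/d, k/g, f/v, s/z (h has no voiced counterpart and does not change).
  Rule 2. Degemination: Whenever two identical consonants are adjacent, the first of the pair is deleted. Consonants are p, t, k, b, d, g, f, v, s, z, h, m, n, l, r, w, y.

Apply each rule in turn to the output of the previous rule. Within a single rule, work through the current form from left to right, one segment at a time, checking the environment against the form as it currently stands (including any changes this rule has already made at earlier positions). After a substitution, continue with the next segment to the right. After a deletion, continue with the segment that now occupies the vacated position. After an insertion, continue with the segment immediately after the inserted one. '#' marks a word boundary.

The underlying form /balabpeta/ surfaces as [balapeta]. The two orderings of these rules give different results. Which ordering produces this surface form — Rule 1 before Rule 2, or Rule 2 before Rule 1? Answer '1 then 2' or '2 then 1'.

1 then 2

Order 1 then 2:
  1 Regressive Voicing Assimilation: [balabpeta] → [balappeta]
  2 Degemination: [balappeta] → [balapeta]
  result: [balapeta]
Order 2 then 1:
  2 Degemination: no change — [balabpeta]
  1 Regressive Voicing Assimilation: [balabpeta] → [balappeta]
  result: [balappeta]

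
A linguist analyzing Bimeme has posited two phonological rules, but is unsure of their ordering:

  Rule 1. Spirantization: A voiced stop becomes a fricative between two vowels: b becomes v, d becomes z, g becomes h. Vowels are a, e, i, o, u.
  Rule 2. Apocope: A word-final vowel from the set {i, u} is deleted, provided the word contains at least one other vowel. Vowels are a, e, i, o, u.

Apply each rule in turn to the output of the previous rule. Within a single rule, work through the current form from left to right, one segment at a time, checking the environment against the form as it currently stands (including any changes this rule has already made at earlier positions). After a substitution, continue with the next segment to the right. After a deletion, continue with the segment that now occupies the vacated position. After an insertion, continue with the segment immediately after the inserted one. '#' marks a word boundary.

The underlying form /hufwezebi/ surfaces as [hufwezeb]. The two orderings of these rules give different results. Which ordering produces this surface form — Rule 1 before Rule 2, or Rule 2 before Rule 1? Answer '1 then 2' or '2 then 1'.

Order 1 then 2:
  1 Spirantization: [hufwezebi] → [hufwezevi]
  2 Apocope: [hufwezevi] → [hufwezev]
  result: [hufwezev]
Order 2 then 1:
  2 Apocope: [hufwezebi] → [hufwezeb]
  1 Spirantization: no change — [hufwezeb]
  result: [hufwezeb]

2 then 1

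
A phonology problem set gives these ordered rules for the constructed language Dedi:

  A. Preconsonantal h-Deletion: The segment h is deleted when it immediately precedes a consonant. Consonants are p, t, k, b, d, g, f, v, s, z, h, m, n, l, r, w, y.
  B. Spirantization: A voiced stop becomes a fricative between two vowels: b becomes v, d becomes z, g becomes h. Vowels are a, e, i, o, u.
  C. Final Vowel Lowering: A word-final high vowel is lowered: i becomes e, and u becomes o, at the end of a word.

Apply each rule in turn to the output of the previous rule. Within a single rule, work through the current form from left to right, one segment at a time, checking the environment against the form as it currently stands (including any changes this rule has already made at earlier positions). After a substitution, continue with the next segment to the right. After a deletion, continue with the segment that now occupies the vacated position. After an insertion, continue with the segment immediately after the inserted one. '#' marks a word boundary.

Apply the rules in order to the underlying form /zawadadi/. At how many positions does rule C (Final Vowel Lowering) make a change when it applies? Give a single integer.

1

A Preconsonantal h-Deletion: no change — [zawadadi]
B Spirantization: [zawadadi] → [zawazazi]
C Final Vowel Lowering: [zawazazi] → [zawazaze]
Rule C changed 1 position(s).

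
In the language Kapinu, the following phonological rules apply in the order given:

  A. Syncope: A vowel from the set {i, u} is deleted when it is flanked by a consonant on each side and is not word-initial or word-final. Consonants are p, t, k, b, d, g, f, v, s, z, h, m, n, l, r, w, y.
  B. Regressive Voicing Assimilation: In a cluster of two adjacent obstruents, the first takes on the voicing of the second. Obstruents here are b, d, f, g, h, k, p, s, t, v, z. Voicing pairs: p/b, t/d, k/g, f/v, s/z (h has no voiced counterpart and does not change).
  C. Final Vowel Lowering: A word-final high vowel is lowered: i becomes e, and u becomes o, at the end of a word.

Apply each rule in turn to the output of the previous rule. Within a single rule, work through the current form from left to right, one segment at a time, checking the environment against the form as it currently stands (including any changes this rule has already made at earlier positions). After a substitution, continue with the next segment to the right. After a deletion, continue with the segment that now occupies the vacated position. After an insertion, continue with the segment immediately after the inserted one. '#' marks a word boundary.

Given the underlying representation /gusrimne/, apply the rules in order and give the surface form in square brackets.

[ksrmne]

A Syncope: [gusrimne] → [gsrmne]
B Regressive Voicing Assimilation: [gsrmne] → [ksrmne]
C Final Vowel Lowering: no change — [ksrmne]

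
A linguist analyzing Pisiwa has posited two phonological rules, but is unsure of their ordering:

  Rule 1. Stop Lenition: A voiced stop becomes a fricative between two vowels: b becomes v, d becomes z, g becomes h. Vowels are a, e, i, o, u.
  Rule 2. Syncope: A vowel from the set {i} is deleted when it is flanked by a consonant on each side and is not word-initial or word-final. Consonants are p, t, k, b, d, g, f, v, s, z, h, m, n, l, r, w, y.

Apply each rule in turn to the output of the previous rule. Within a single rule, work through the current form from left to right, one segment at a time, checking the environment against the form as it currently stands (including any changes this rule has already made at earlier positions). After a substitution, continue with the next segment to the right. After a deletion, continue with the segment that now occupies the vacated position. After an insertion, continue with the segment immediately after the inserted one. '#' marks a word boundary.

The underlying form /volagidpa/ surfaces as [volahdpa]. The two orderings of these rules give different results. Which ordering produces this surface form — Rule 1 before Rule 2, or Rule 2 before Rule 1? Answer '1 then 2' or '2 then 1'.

Order 1 then 2:
  1 Stop Lenition: [volagidpa] → [volahidpa]
  2 Syncope: [volahidpa] → [volahdpa]
  result: [volahdpa]
Order 2 then 1:
  2 Syncope: [volagidpa] → [volagdpa]
  1 Stop Lenition: no change — [volagdpa]
  result: [volagdpa]

1 then 2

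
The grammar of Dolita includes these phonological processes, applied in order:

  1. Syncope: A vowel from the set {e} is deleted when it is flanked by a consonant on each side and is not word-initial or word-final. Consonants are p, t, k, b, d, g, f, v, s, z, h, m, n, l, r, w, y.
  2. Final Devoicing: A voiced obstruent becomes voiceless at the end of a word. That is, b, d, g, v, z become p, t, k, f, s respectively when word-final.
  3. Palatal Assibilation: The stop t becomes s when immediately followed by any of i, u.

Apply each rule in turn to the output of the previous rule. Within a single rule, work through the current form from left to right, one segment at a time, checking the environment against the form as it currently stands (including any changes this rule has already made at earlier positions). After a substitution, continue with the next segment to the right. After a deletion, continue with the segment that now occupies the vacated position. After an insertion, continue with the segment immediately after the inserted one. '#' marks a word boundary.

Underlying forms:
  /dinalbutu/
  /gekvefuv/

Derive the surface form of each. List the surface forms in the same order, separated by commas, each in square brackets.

[dinalbusu], [gkvfuf]

/dinalbutu/:
  1 Syncope: no change — [dinalbutu]
  2 Final Devoicing: no change — [dinalbutu]
  3 Palatal Assibilation: [dinalbutu] → [dinalbusu]
/gekvefuv/:
  1 Syncope: [gekvefuv] → [gkvfuv]
  2 Final Devoicing: [gkvfuv] → [gkvfuf]
  3 Palatal Assibilation: no change — [gkvfuf]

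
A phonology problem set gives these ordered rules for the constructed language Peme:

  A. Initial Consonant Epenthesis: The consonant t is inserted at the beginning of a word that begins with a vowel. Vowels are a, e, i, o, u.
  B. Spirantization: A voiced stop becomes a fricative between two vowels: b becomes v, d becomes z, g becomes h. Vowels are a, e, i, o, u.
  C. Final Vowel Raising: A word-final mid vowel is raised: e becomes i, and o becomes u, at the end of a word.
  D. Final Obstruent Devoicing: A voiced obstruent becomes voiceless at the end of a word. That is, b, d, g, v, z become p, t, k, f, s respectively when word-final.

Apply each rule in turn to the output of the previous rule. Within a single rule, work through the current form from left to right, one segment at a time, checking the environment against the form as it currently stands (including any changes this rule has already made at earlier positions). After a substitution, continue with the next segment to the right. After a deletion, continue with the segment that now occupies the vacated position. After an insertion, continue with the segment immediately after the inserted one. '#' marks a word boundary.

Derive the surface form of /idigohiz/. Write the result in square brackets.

[tizihohis]

A Initial Consonant Epenthesis: [idigohiz] → [tidigohiz]
B Spirantization: [tidigohiz] → [tizihohiz]
C Final Vowel Raising: no change — [tizihohiz]
D Final Obstruent Devoicing: [tizihohiz] → [tizihohis]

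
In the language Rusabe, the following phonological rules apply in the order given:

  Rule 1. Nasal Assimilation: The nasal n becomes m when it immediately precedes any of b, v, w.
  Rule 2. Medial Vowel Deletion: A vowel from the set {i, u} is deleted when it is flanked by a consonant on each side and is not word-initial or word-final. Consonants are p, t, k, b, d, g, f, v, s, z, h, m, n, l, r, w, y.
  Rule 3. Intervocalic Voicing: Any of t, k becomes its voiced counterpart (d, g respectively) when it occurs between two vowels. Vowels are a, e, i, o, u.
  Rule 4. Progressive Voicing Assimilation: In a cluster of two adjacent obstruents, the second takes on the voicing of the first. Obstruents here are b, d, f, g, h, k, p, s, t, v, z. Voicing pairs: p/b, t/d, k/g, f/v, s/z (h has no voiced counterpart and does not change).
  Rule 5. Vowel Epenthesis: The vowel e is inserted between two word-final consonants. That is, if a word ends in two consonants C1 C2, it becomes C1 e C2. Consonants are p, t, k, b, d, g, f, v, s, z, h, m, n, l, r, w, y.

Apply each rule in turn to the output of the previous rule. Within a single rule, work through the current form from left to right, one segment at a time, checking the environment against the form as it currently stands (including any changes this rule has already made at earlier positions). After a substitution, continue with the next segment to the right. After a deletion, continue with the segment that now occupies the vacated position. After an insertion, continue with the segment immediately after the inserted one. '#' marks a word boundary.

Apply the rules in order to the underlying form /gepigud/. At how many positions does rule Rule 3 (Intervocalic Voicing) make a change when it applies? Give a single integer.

0

Rule 1 Nasal Assimilation: no change — [gepigud]
Rule 2 Medial Vowel Deletion: [gepigud] → [gepgd]
Rule 3 Intervocalic Voicing: no change — [gepgd]
Rule 4 Progressive Voicing Assimilation: [gepgd] → [gepkt]
Rule 5 Vowel Epenthesis: [gepkt] → [gepket]
Rule Rule 3 changed 0 position(s).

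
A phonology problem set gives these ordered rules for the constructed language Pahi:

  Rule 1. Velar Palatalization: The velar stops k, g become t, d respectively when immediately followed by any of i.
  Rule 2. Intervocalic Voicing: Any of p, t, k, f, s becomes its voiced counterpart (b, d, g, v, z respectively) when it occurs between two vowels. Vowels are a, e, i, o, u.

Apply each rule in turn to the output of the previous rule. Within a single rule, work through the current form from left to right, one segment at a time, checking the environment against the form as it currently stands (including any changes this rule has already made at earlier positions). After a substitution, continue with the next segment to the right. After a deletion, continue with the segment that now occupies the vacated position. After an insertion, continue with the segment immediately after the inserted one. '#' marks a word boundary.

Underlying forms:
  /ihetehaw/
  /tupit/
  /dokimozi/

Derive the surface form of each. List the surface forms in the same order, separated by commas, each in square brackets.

/ihetehaw/:
  Rule 1 Velar Palatalization: no change — [ihetehaw]
  Rule 2 Intervocalic Voicing: [ihetehaw] → [ihedehaw]
/tupit/:
  Rule 1 Velar Palatalization: no change — [tupit]
  Rule 2 Intervocalic Voicing: [tupit] → [tubit]
/dokimozi/:
  Rule 1 Velar Palatalization: [dokimozi] → [dotimozi]
  Rule 2 Intervocalic Voicing: [dotimozi] → [dodimozi]

[ihedehaw], [tubit], [dodimozi]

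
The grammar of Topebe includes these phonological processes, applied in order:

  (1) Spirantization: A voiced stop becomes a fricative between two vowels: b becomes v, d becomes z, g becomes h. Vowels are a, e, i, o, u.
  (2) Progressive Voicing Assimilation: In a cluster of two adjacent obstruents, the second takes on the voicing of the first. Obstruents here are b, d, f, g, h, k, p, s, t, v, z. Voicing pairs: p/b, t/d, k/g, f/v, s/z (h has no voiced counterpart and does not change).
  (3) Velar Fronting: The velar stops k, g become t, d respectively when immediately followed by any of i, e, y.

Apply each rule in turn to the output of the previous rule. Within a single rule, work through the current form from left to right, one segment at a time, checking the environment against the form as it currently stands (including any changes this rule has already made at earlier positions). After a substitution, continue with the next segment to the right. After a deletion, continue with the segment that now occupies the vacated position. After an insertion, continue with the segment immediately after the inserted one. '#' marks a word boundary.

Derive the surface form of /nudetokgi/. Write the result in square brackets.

(1) Spirantization: [nudetokgi] → [nuzetokgi]
(2) Progressive Voicing Assimilation: [nuzetokgi] → [nuzetokki]
(3) Velar Fronting: [nuzetokki] → [nuzetokti]

[nuzetokti]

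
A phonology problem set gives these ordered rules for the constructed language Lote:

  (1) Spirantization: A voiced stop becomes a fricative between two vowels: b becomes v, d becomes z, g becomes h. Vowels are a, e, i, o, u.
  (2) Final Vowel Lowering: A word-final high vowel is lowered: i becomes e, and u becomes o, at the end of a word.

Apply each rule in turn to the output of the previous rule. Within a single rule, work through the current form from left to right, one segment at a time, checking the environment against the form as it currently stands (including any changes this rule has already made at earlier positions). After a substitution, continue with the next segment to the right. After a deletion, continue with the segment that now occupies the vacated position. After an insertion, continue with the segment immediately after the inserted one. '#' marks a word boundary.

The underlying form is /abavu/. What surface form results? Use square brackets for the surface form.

[avavo]

(1) Spirantization: [abavu] → [avavu]
(2) Final Vowel Lowering: [avavu] → [avavo]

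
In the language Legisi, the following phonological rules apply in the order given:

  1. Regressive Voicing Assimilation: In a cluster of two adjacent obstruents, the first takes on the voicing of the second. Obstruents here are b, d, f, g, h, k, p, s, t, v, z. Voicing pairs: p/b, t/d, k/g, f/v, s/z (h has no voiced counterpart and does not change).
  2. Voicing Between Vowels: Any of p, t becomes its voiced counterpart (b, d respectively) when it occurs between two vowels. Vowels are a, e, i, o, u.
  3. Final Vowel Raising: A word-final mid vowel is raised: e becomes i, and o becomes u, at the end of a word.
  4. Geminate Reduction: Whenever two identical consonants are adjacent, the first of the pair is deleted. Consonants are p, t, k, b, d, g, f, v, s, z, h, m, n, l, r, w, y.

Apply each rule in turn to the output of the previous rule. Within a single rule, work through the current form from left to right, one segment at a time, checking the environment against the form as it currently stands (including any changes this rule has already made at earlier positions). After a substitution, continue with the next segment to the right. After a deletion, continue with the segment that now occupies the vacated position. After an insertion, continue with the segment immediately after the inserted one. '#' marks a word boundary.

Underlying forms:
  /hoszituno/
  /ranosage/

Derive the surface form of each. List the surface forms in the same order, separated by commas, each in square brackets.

/hoszituno/:
  1 Regressive Voicing Assimilation: [hoszituno] → [hozzituno]
  2 Voicing Between Vowels: [hozzituno] → [hozziduno]
  3 Final Vowel Raising: [hozziduno] → [hozzidunu]
  4 Geminate Reduction: [hozzidunu] → [hozidunu]
/ranosage/:
  1 Regressive Voicing Assimilation: no change — [ranosage]
  2 Voicing Between Vowels: no change — [ranosage]
  3 Final Vowel Raising: [ranosage] → [ranosagi]
  4 Geminate Reduction: no change — [ranosagi]

[hozidunu], [ranosagi]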